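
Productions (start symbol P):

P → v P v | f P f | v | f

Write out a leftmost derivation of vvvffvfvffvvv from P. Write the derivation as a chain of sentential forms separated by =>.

P => vPv => vvPvv => vvvPvvv => vvvfPfvvv => vvvffPffvvv => vvvffvPvffvvv => vvvffvfvffvvv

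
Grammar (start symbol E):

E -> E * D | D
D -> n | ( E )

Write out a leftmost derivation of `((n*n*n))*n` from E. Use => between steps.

E => E*D   [E -> E * D]
E*D => D*D   [E -> D]
D*D => (E)*D   [D -> ( E )]
(E)*D => (D)*D   [E -> D]
(D)*D => ((E))*D   [D -> ( E )]
((E))*D => ((E*D))*D   [E -> E * D]
((E*D))*D => ((E*D*D))*D   [E -> E * D]
((E*D*D))*D => ((D*D*D))*D   [E -> D]
((D*D*D))*D => ((n*D*D))*D   [D -> n]
((n*D*D))*D => ((n*n*D))*D   [D -> n]
((n*n*D))*D => ((n*n*n))*D   [D -> n]
((n*n*n))*D => ((n*n*n))*n   [D -> n]

E => E*D => D*D => (E)*D => (D)*D => ((E))*D => ((E*D))*D => ((E*D*D))*D => ((D*D*D))*D => ((n*D*D))*D => ((n*n*D))*D => ((n*n*n))*D => ((n*n*n))*n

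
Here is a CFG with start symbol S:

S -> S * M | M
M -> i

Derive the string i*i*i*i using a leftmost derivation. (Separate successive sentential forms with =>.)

S=>S*M=>S*M*M=>S*M*M*M=>M*M*M*M=>i*M*M*M=>i*i*M*M=>i*i*i*M=>i*i*i*i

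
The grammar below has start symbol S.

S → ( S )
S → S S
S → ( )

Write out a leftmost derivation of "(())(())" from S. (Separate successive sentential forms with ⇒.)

S ⇒ SS ⇒ (S)S ⇒ (())S ⇒ (())(S) ⇒ (())(())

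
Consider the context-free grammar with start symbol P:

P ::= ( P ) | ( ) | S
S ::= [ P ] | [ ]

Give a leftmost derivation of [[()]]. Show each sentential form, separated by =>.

P => S   [P ::= S]
S => [P]   [S ::= [ P ]]
[P] => [S]   [P ::= S]
[S] => [[P]]   [S ::= [ P ]]
[[P]] => [[()]]   [P ::= ( )]

P => S => [P] => [S] => [[P]] => [[()]]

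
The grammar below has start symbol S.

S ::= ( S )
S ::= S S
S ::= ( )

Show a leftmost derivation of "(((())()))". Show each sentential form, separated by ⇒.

S ⇒ (S) ⇒ ((S)) ⇒ ((SS)) ⇒ (((S)S)) ⇒ (((())S)) ⇒ (((())()))

S ⇒ (S)   [S ::= ( S )]
(S) ⇒ ((S))   [S ::= ( S )]
((S)) ⇒ ((SS))   [S ::= S S]
((SS)) ⇒ (((S)S))   [S ::= ( S )]
(((S)S)) ⇒ (((())S))   [S ::= ( )]
(((())S)) ⇒ (((())()))   [S ::= ( )]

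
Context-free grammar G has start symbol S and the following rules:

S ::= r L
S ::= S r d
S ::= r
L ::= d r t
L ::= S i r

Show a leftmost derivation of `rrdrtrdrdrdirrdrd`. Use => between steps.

S => Srd   [S ::= S r d]
Srd => Srdrd   [S ::= S r d]
Srdrd => rLrdrd   [S ::= r L]
rLrdrd => rSirrdrd   [L ::= S i r]
rSirrdrd => rSrdirrdrd   [S ::= S r d]
rSrdirrdrd => rSrdrdirrdrd   [S ::= S r d]
rSrdrdirrdrd => rSrdrdrdirrdrd   [S ::= S r d]
rSrdrdrdirrdrd => rrLrdrdrdirrdrd   [S ::= r L]
rrLrdrdrdirrdrd => rrdrtrdrdrdirrdrd   [L ::= d r t]

S => Srd => Srdrd => rLrdrd => rSirrdrd => rSrdirrdrd => rSrdrdirrdrd => rSrdrdrdirrdrd => rrLrdrdrdirrdrd => rrdrtrdrdrdirrdrd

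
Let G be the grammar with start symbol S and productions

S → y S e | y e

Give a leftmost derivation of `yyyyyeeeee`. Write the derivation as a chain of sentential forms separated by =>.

S => ySe => yySee => yyySeee => yyyySeeee => yyyyyeeeee

S => ySe   [S → y S e]
ySe => yySee   [S → y S e]
yySee => yyySeee   [S → y S e]
yyySeee => yyyySeeee   [S → y S e]
yyyySeeee => yyyyyeeeee   [S → y e]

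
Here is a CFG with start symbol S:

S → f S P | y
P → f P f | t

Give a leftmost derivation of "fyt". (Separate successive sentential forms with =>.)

S => fSP => fyP => fyt

S => fSP   [S → f S P]
fSP => fyP   [S → y]
fyP => fyt   [P → t]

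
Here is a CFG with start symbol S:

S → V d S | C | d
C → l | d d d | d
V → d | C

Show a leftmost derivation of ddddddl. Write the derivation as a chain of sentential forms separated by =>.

S => VdS => CdS => ddddS => ddddVdS => ddddddS => ddddddC => ddddddl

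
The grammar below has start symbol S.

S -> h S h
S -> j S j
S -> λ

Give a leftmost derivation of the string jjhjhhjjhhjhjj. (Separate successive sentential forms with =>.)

S=>jSj=>jjSjj=>jjhShjj=>jjhjSjhjj=>jjhjhShjhjj=>jjhjhhShhjhjj=>jjhjhhjSjhhjhjj=>jjhjhhjjhhjhjj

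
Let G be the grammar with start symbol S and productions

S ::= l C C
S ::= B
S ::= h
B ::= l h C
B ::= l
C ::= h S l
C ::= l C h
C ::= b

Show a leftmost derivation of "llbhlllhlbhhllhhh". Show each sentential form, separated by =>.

S => lCC => llChC => llbhC => llbhlCh => llbhllChh => llbhlllChhh => llbhlllhSlhhh => llbhlllhlCClhhh => llbhlllhlbClhhh => llbhlllhlbhSllhhh => llbhlllhlbhhllhhh

S => lCC   [S ::= l C C]
lCC => llChC   [C ::= l C h]
llChC => llbhC   [C ::= b]
llbhC => llbhlCh   [C ::= l C h]
llbhlCh => llbhllChh   [C ::= l C h]
llbhllChh => llbhlllChhh   [C ::= l C h]
llbhlllChhh => llbhlllhSlhhh   [C ::= h S l]
llbhlllhSlhhh => llbhlllhlCClhhh   [S ::= l C C]
llbhlllhlCClhhh => llbhlllhlbClhhh   [C ::= b]
llbhlllhlbClhhh => llbhlllhlbhSllhhh   [C ::= h S l]
llbhlllhlbhSllhhh => llbhlllhlbhhllhhh   [S ::= h]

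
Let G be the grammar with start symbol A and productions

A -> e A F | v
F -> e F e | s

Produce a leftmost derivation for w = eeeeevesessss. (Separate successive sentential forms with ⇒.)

A⇒eAF⇒eeAFF⇒eeeAFFF⇒eeeeAFFFF⇒eeeeeAFFFFF⇒eeeeevFFFFF⇒eeeeeveFeFFFF⇒eeeeeveseFFFF⇒eeeeevesesFFF⇒eeeeevesessFF⇒eeeeevesesssF⇒eeeeevesessss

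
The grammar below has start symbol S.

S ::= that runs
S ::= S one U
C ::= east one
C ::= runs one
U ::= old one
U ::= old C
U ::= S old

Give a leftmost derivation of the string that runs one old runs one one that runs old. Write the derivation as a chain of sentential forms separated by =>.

S => S one U => S one U one U => that runs one U one U => that runs one old C one U => that runs one old runs one one U => that runs one old runs one one S old => that runs one old runs one one that runs old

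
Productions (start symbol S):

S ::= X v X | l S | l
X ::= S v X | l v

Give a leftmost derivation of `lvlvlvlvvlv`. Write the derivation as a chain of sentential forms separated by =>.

S => XvX   [S ::= X v X]
XvX => SvXvX   [X ::= S v X]
SvXvX => lvXvX   [S ::= l]
lvXvX => lvSvXvX   [X ::= S v X]
lvSvXvX => lvlvXvX   [S ::= l]
lvlvXvX => lvlvSvXvX   [X ::= S v X]
lvlvSvXvX => lvlvlvXvX   [S ::= l]
lvlvlvXvX => lvlvlvlvvX   [X ::= l v]
lvlvlvlvvX => lvlvlvlvvlv   [X ::= l v]

S => XvX => SvXvX => lvXvX => lvSvXvX => lvlvXvX => lvlvSvXvX => lvlvlvXvX => lvlvlvlvvX => lvlvlvlvvlv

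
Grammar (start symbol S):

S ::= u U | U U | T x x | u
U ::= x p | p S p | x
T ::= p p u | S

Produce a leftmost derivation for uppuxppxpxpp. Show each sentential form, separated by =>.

S => uU => upSp => upUUp => uppSpUp => uppuUpUp => uppuxpUp => uppuxppSpp => uppuxppUUpp => uppuxppxpUpp => uppuxppxpxpp

S => uU   [S ::= u U]
uU => upSp   [U ::= p S p]
upSp => upUUp   [S ::= U U]
upUUp => uppSpUp   [U ::= p S p]
uppSpUp => uppuUpUp   [S ::= u U]
uppuUpUp => uppuxpUp   [U ::= x]
uppuxpUp => uppuxppSpp   [U ::= p S p]
uppuxppSpp => uppuxppUUpp   [S ::= U U]
uppuxppUUpp => uppuxppxpUpp   [U ::= x p]
uppuxppxpUpp => uppuxppxpxpp   [U ::= x]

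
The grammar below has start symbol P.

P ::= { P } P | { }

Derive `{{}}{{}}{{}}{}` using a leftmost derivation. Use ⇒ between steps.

P⇒{P}P⇒{{}}P⇒{{}}{P}P⇒{{}}{{}}P⇒{{}}{{}}{P}P⇒{{}}{{}}{{}}P⇒{{}}{{}}{{}}{}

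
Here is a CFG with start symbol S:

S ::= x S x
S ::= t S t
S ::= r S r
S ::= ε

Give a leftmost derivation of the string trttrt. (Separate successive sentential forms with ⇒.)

S ⇒ tSt ⇒ trSrt ⇒ trtStrt ⇒ trttrt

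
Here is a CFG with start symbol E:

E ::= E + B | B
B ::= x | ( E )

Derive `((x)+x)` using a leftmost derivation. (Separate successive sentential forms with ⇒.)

E ⇒ B ⇒ (E) ⇒ (E+B) ⇒ (B+B) ⇒ ((E)+B) ⇒ ((B)+B) ⇒ ((x)+B) ⇒ ((x)+x)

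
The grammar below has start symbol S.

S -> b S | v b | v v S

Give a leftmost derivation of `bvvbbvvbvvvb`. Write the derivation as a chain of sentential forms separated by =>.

S => bS => bvvS => bvvbS => bvvbbS => bvvbbvvS => bvvbbvvbS => bvvbbvvbvvS => bvvbbvvbvvvb

S => bS   [S -> b S]
bS => bvvS   [S -> v v S]
bvvS => bvvbS   [S -> b S]
bvvbS => bvvbbS   [S -> b S]
bvvbbS => bvvbbvvS   [S -> v v S]
bvvbbvvS => bvvbbvvbS   [S -> b S]
bvvbbvvbS => bvvbbvvbvvS   [S -> v v S]
bvvbbvvbvvS => bvvbbvvbvvvb   [S -> v b]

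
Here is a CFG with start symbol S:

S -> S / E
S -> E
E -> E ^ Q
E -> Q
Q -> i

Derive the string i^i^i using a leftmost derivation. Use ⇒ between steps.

S⇒E⇒E^Q⇒E^Q^Q⇒Q^Q^Q⇒i^Q^Q⇒i^i^Q⇒i^i^i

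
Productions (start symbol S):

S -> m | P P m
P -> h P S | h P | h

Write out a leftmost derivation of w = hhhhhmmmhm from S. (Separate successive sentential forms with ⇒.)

S⇒PPm⇒hPSPm⇒hhPSPm⇒hhhPSSPm⇒hhhhPSSSPm⇒hhhhhSSSPm⇒hhhhhmSSPm⇒hhhhhmmSPm⇒hhhhhmmmPm⇒hhhhhmmmhm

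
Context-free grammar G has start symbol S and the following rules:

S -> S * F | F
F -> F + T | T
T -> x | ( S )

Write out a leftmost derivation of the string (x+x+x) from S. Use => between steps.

S => F => T => (S) => (F) => (F+T) => (F+T+T) => (T+T+T) => (x+T+T) => (x+x+T) => (x+x+x)

S => F   [S -> F]
F => T   [F -> T]
T => (S)   [T -> ( S )]
(S) => (F)   [S -> F]
(F) => (F+T)   [F -> F + T]
(F+T) => (F+T+T)   [F -> F + T]
(F+T+T) => (T+T+T)   [F -> T]
(T+T+T) => (x+T+T)   [T -> x]
(x+T+T) => (x+x+T)   [T -> x]
(x+x+T) => (x+x+x)   [T -> x]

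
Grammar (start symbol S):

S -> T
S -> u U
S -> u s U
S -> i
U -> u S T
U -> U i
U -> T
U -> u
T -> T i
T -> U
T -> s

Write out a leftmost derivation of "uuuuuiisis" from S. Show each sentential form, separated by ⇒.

S ⇒ uU ⇒ uuST ⇒ uuuUT ⇒ uuuUiT ⇒ uuuuSTiT ⇒ uuuuTTiT ⇒ uuuuTiTiT ⇒ uuuuTiiTiT ⇒ uuuuUiiTiT ⇒ uuuuuiiTiT ⇒ uuuuuiisiT ⇒ uuuuuiisis

S ⇒ uU   [S -> u U]
uU ⇒ uuST   [U -> u S T]
uuST ⇒ uuuUT   [S -> u U]
uuuUT ⇒ uuuUiT   [U -> U i]
uuuUiT ⇒ uuuuSTiT   [U -> u S T]
uuuuSTiT ⇒ uuuuTTiT   [S -> T]
uuuuTTiT ⇒ uuuuTiTiT   [T -> T i]
uuuuTiTiT ⇒ uuuuTiiTiT   [T -> T i]
uuuuTiiTiT ⇒ uuuuUiiTiT   [T -> U]
uuuuUiiTiT ⇒ uuuuuiiTiT   [U -> u]
uuuuuiiTiT ⇒ uuuuuiisiT   [T -> s]
uuuuuiisiT ⇒ uuuuuiisis   [T -> s]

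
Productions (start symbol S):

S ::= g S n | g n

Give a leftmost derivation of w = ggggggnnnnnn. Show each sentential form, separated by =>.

S => gSn   [S ::= g S n]
gSn => ggSnn   [S ::= g S n]
ggSnn => gggSnnn   [S ::= g S n]
gggSnnn => ggggSnnnn   [S ::= g S n]
ggggSnnnn => gggggSnnnnn   [S ::= g S n]
gggggSnnnnn => ggggggnnnnnn   [S ::= g n]

S => gSn => ggSnn => gggSnnn => ggggSnnnn => gggggSnnnnn => ggggggnnnnnn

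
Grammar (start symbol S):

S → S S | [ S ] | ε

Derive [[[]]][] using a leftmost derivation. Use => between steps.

S => SS => [S]S => [[S]]S => [[SS]]S => [[[S]S]]S => [[[]S]]S => [[[]]]S => [[[]]][S] => [[[]]][]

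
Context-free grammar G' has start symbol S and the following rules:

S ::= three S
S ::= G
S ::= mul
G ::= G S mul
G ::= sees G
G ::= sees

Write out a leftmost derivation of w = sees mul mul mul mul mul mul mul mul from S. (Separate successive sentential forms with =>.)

S => G => G S mul => G S mul S mul => G S mul S mul S mul => G S mul S mul S mul S mul => sees S mul S mul S mul S mul => sees mul mul S mul S mul S mul => sees mul mul mul mul S mul S mul => sees mul mul mul mul mul mul S mul => sees mul mul mul mul mul mul mul mul

S => G   [S ::= G]
G => G S mul   [G ::= G S mul]
G S mul => G S mul S mul   [G ::= G S mul]
G S mul S mul => G S mul S mul S mul   [G ::= G S mul]
G S mul S mul S mul => G S mul S mul S mul S mul   [G ::= G S mul]
G S mul S mul S mul S mul => sees S mul S mul S mul S mul   [G ::= sees]
sees S mul S mul S mul S mul => sees mul mul S mul S mul S mul   [S ::= mul]
sees mul mul S mul S mul S mul => sees mul mul mul mul S mul S mul   [S ::= mul]
sees mul mul mul mul S mul S mul => sees mul mul mul mul mul mul S mul   [S ::= mul]
sees mul mul mul mul mul mul S mul => sees mul mul mul mul mul mul mul mul   [S ::= mul]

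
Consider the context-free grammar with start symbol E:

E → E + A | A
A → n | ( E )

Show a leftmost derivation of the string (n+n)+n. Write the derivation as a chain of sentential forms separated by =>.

E => E+A => A+A => (E)+A => (E+A)+A => (A+A)+A => (n+A)+A => (n+n)+A => (n+n)+n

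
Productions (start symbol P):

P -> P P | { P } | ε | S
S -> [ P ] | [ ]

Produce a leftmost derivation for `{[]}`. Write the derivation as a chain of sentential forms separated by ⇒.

P ⇒ PP   [P -> P P]
PP ⇒ PPP   [P -> P P]
PPP ⇒ {P}PP   [P -> { P }]
{P}PP ⇒ {PP}PP   [P -> P P]
{PP}PP ⇒ {SP}PP   [P -> S]
{SP}PP ⇒ {[P]P}PP   [S -> [ P ]]
{[P]P}PP ⇒ {[]P}PP   [P -> ε]
{[]P}PP ⇒ {[]}PP   [P -> ε]
{[]}PP ⇒ {[]}P   [P -> ε]
{[]}P ⇒ {[]}   [P -> ε]

P ⇒ PP ⇒ PPP ⇒ {P}PP ⇒ {PP}PP ⇒ {SP}PP ⇒ {[P]P}PP ⇒ {[]P}PP ⇒ {[]}PP ⇒ {[]}P ⇒ {[]}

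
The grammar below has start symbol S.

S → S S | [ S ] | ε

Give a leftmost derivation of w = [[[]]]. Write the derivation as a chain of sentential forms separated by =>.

S => [S]   [S → [ S ]]
[S] => [[S]]   [S → [ S ]]
[[S]] => [[SS]]   [S → S S]
[[SS]] => [[SSS]]   [S → S S]
[[SSS]] => [[[S]SS]]   [S → [ S ]]
[[[S]SS]] => [[[]SS]]   [S → ε]
[[[]SS]] => [[[]S]]   [S → ε]
[[[]S]] => [[[]]]   [S → ε]

S => [S] => [[S]] => [[SS]] => [[SSS]] => [[[S]SS]] => [[[]SS]] => [[[]S]] => [[[]]]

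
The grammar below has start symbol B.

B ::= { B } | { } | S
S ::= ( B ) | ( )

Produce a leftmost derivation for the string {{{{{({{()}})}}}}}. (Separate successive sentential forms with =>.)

B => {B} => {{B}} => {{{B}}} => {{{{B}}}} => {{{{{B}}}}} => {{{{{S}}}}} => {{{{{(B)}}}}} => {{{{{({B})}}}}} => {{{{{({{B}})}}}}} => {{{{{({{S}})}}}}} => {{{{{({{()}})}}}}}

B => {B}   [B ::= { B }]
{B} => {{B}}   [B ::= { B }]
{{B}} => {{{B}}}   [B ::= { B }]
{{{B}}} => {{{{B}}}}   [B ::= { B }]
{{{{B}}}} => {{{{{B}}}}}   [B ::= { B }]
{{{{{B}}}}} => {{{{{S}}}}}   [B ::= S]
{{{{{S}}}}} => {{{{{(B)}}}}}   [S ::= ( B )]
{{{{{(B)}}}}} => {{{{{({B})}}}}}   [B ::= { B }]
{{{{{({B})}}}}} => {{{{{({{B}})}}}}}   [B ::= { B }]
{{{{{({{B}})}}}}} => {{{{{({{S}})}}}}}   [B ::= S]
{{{{{({{S}})}}}}} => {{{{{({{()}})}}}}}   [S ::= ( )]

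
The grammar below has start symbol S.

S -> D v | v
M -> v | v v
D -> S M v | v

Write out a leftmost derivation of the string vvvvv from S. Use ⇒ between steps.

S ⇒ Dv ⇒ SMvv ⇒ DvMvv ⇒ vvMvv ⇒ vvvvv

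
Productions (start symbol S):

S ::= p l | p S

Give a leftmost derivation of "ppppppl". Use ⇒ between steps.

S⇒pS⇒ppS⇒pppS⇒ppppS⇒pppppS⇒ppppppl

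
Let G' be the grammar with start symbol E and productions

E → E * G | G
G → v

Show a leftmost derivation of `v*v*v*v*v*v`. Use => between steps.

E=>E*G=>E*G*G=>E*G*G*G=>E*G*G*G*G=>E*G*G*G*G*G=>G*G*G*G*G*G=>v*G*G*G*G*G=>v*v*G*G*G*G=>v*v*v*G*G*G=>v*v*v*v*G*G=>v*v*v*v*v*G=>v*v*v*v*v*v

E => E*G   [E → E * G]
E*G => E*G*G   [E → E * G]
E*G*G => E*G*G*G   [E → E * G]
E*G*G*G => E*G*G*G*G   [E → E * G]
E*G*G*G*G => E*G*G*G*G*G   [E → E * G]
E*G*G*G*G*G => G*G*G*G*G*G   [E → G]
G*G*G*G*G*G => v*G*G*G*G*G   [G → v]
v*G*G*G*G*G => v*v*G*G*G*G   [G → v]
v*v*G*G*G*G => v*v*v*G*G*G   [G → v]
v*v*v*G*G*G => v*v*v*v*G*G   [G → v]
v*v*v*v*G*G => v*v*v*v*v*G   [G → v]
v*v*v*v*v*G => v*v*v*v*v*v   [G → v]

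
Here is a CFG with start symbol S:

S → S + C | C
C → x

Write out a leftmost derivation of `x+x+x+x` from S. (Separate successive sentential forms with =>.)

S => S+C   [S → S + C]
S+C => S+C+C   [S → S + C]
S+C+C => S+C+C+C   [S → S + C]
S+C+C+C => C+C+C+C   [S → C]
C+C+C+C => x+C+C+C   [C → x]
x+C+C+C => x+x+C+C   [C → x]
x+x+C+C => x+x+x+C   [C → x]
x+x+x+C => x+x+x+x   [C → x]

S=>S+C=>S+C+C=>S+C+C+C=>C+C+C+C=>x+C+C+C=>x+x+C+C=>x+x+x+C=>x+x+x+x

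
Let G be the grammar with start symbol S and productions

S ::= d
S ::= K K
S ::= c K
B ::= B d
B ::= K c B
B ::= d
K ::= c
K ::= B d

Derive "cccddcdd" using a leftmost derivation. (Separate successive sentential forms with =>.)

S => KK => cK => cBd => cKcBd => cBdcBd => cKcBdcBd => cccBdcBd => cccddcBd => cccddcdd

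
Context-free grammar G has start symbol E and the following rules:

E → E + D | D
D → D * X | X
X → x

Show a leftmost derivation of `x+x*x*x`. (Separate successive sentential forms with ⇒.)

E ⇒ E+D   [E → E + D]
E+D ⇒ D+D   [E → D]
D+D ⇒ X+D   [D → X]
X+D ⇒ x+D   [X → x]
x+D ⇒ x+D*X   [D → D * X]
x+D*X ⇒ x+D*X*X   [D → D * X]
x+D*X*X ⇒ x+X*X*X   [D → X]
x+X*X*X ⇒ x+x*X*X   [X → x]
x+x*X*X ⇒ x+x*x*X   [X → x]
x+x*x*X ⇒ x+x*x*x   [X → x]

E⇒E+D⇒D+D⇒X+D⇒x+D⇒x+D*X⇒x+D*X*X⇒x+X*X*X⇒x+x*X*X⇒x+x*x*X⇒x+x*x*x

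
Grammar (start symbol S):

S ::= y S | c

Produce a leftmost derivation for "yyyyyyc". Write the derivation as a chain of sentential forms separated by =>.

S => yS => yyS => yyyS => yyyyS => yyyyyS => yyyyyyS => yyyyyyc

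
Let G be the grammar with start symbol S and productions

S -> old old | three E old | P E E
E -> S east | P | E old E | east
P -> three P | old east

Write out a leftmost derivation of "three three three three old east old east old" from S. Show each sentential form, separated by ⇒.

S ⇒ three E old ⇒ three E old E old ⇒ three P old E old ⇒ three three P old E old ⇒ three three three P old E old ⇒ three three three three P old E old ⇒ three three three three old east old E old ⇒ three three three three old east old east old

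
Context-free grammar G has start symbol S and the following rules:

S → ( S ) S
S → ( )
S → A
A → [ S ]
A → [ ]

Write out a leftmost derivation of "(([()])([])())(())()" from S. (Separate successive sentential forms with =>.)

S=>(S)S=>((S)S)S=>((A)S)S=>(([S])S)S=>(([()])S)S=>(([()])(S)S)S=>(([()])(A)S)S=>(([()])([])S)S=>(([()])([])())S=>(([()])([])())(S)S=>(([()])([])())(())S=>(([()])([])())(())()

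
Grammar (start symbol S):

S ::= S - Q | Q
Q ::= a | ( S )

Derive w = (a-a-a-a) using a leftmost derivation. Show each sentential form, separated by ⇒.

S⇒Q⇒(S)⇒(S-Q)⇒(S-Q-Q)⇒(S-Q-Q-Q)⇒(Q-Q-Q-Q)⇒(a-Q-Q-Q)⇒(a-a-Q-Q)⇒(a-a-a-Q)⇒(a-a-a-a)

S ⇒ Q   [S ::= Q]
Q ⇒ (S)   [Q ::= ( S )]
(S) ⇒ (S-Q)   [S ::= S - Q]
(S-Q) ⇒ (S-Q-Q)   [S ::= S - Q]
(S-Q-Q) ⇒ (S-Q-Q-Q)   [S ::= S - Q]
(S-Q-Q-Q) ⇒ (Q-Q-Q-Q)   [S ::= Q]
(Q-Q-Q-Q) ⇒ (a-Q-Q-Q)   [Q ::= a]
(a-Q-Q-Q) ⇒ (a-a-Q-Q)   [Q ::= a]
(a-a-Q-Q) ⇒ (a-a-a-Q)   [Q ::= a]
(a-a-a-Q) ⇒ (a-a-a-a)   [Q ::= a]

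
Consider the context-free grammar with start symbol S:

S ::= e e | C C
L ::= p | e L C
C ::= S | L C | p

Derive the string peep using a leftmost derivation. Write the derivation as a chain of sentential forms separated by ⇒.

S ⇒ CC   [S ::= C C]
CC ⇒ LCC   [C ::= L C]
LCC ⇒ pCC   [L ::= p]
pCC ⇒ pSC   [C ::= S]
pSC ⇒ peeC   [S ::= e e]
peeC ⇒ peep   [C ::= p]

S⇒CC⇒LCC⇒pCC⇒pSC⇒peeC⇒peep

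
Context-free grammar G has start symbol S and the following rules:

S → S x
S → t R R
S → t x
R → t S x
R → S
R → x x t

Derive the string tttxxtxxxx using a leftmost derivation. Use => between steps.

S=>tRR=>ttSxR=>tttxxR=>tttxxS=>tttxxSx=>tttxxSxx=>tttxxSxxx=>tttxxtxxxx

S => tRR   [S → t R R]
tRR => ttSxR   [R → t S x]
ttSxR => tttxxR   [S → t x]
tttxxR => tttxxS   [R → S]
tttxxS => tttxxSx   [S → S x]
tttxxSx => tttxxSxx   [S → S x]
tttxxSxx => tttxxSxxx   [S → S x]
tttxxSxxx => tttxxtxxxx   [S → t x]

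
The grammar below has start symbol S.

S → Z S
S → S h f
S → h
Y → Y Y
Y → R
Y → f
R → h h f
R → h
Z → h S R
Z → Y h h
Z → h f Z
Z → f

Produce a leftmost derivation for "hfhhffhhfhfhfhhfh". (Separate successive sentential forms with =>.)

S => ZS => hfZS => hfhSRS => hfhShfRS => hfhShfhfRS => hfhShfhfhfRS => hfhZShfhfhfRS => hfhhfZShfhfhfRS => hfhhffShfhfhfRS => hfhhffhhfhfhfRS => hfhhffhhfhfhfhhfS => hfhhffhhfhfhfhhfh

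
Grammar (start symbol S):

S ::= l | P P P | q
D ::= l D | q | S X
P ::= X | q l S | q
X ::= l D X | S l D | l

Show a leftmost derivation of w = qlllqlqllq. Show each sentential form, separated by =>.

S=>PPP=>qlSPP=>qllPP=>qllXP=>qlllDXP=>qlllSXXP=>qlllqXXP=>qlllqlDXXP=>qlllqlqXXP=>qlllqlqlXP=>qlllqlqllP=>qlllqlqllq

S => PPP   [S ::= P P P]
PPP => qlSPP   [P ::= q l S]
qlSPP => qllPP   [S ::= l]
qllPP => qllXP   [P ::= X]
qllXP => qlllDXP   [X ::= l D X]
qlllDXP => qlllSXXP   [D ::= S X]
qlllSXXP => qlllqXXP   [S ::= q]
qlllqXXP => qlllqlDXXP   [X ::= l D X]
qlllqlDXXP => qlllqlqXXP   [D ::= q]
qlllqlqXXP => qlllqlqlXP   [X ::= l]
qlllqlqlXP => qlllqlqllP   [X ::= l]
qlllqlqllP => qlllqlqllq   [P ::= q]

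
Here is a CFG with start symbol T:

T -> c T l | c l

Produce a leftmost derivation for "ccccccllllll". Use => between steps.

T => cTl => ccTll => cccTlll => ccccTllll => cccccTlllll => ccccccllllll

T => cTl   [T -> c T l]
cTl => ccTll   [T -> c T l]
ccTll => cccTlll   [T -> c T l]
cccTlll => ccccTllll   [T -> c T l]
ccccTllll => cccccTlllll   [T -> c T l]
cccccTlllll => ccccccllllll   [T -> c l]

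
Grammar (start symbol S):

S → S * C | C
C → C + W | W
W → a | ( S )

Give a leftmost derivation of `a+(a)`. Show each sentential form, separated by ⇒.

S ⇒ C ⇒ C+W ⇒ W+W ⇒ a+W ⇒ a+(S) ⇒ a+(C) ⇒ a+(W) ⇒ a+(a)

S ⇒ C   [S → C]
C ⇒ C+W   [C → C + W]
C+W ⇒ W+W   [C → W]
W+W ⇒ a+W   [W → a]
a+W ⇒ a+(S)   [W → ( S )]
a+(S) ⇒ a+(C)   [S → C]
a+(C) ⇒ a+(W)   [C → W]
a+(W) ⇒ a+(a)   [W → a]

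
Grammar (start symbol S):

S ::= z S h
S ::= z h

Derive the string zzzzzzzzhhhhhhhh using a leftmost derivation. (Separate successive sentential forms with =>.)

S => zSh => zzShh => zzzShhh => zzzzShhhh => zzzzzShhhhh => zzzzzzShhhhhh => zzzzzzzShhhhhhh => zzzzzzzzhhhhhhhh

S => zSh   [S ::= z S h]
zSh => zzShh   [S ::= z S h]
zzShh => zzzShhh   [S ::= z S h]
zzzShhh => zzzzShhhh   [S ::= z S h]
zzzzShhhh => zzzzzShhhhh   [S ::= z S h]
zzzzzShhhhh => zzzzzzShhhhhh   [S ::= z S h]
zzzzzzShhhhhh => zzzzzzzShhhhhhh   [S ::= z S h]
zzzzzzzShhhhhhh => zzzzzzzzhhhhhhhh   [S ::= z h]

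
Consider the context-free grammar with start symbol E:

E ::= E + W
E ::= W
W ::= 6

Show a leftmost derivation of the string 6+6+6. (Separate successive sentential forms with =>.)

E => E+W => E+W+W => W+W+W => 6+W+W => 6+6+W => 6+6+6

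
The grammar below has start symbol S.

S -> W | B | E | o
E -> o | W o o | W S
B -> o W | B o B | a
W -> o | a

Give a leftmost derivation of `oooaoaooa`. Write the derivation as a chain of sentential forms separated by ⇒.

S ⇒ B   [S -> B]
B ⇒ BoB   [B -> B o B]
BoB ⇒ BoBoB   [B -> B o B]
BoBoB ⇒ BoBoBoB   [B -> B o B]
BoBoBoB ⇒ oWoBoBoB   [B -> o W]
oWoBoBoB ⇒ oooBoBoB   [W -> o]
oooBoBoB ⇒ oooaoBoB   [B -> a]
oooaoBoB ⇒ oooaoaoB   [B -> a]
oooaoaoB ⇒ oooaoaooW   [B -> o W]
oooaoaooW ⇒ oooaoaooa   [W -> a]

S ⇒ B ⇒ BoB ⇒ BoBoB ⇒ BoBoBoB ⇒ oWoBoBoB ⇒ oooBoBoB ⇒ oooaoBoB ⇒ oooaoaoB ⇒ oooaoaooW ⇒ oooaoaooa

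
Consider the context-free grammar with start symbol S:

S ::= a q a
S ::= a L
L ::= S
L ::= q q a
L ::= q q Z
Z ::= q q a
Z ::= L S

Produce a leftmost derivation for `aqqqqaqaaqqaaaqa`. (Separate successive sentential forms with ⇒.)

S ⇒ aL ⇒ aqqZ ⇒ aqqLS ⇒ aqqqqZS ⇒ aqqqqLSS ⇒ aqqqqSSS ⇒ aqqqqaqaSS ⇒ aqqqqaqaaLS ⇒ aqqqqaqaaqqaS ⇒ aqqqqaqaaqqaaL ⇒ aqqqqaqaaqqaaS ⇒ aqqqqaqaaqqaaaqa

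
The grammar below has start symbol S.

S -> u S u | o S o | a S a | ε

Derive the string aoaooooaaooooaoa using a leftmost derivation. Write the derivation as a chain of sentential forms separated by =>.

S=>aSa=>aoSoa=>aoaSaoa=>aoaoSoaoa=>aoaooSooaoa=>aoaoooSoooaoa=>aoaooooSooooaoa=>aoaooooaSaooooaoa=>aoaooooaaooooaoa

S => aSa   [S -> a S a]
aSa => aoSoa   [S -> o S o]
aoSoa => aoaSaoa   [S -> a S a]
aoaSaoa => aoaoSoaoa   [S -> o S o]
aoaoSoaoa => aoaooSooaoa   [S -> o S o]
aoaooSooaoa => aoaoooSoooaoa   [S -> o S o]
aoaoooSoooaoa => aoaooooSooooaoa   [S -> o S o]
aoaooooSooooaoa => aoaooooaSaooooaoa   [S -> a S a]
aoaooooaSaooooaoa => aoaooooaaooooaoa   [S -> ε]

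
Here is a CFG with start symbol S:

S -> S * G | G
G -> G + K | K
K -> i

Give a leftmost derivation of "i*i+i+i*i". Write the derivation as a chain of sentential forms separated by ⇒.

S ⇒ S*G ⇒ S*G*G ⇒ G*G*G ⇒ K*G*G ⇒ i*G*G ⇒ i*G+K*G ⇒ i*G+K+K*G ⇒ i*K+K+K*G ⇒ i*i+K+K*G ⇒ i*i+i+K*G ⇒ i*i+i+i*G ⇒ i*i+i+i*K ⇒ i*i+i+i*i

S ⇒ S*G   [S -> S * G]
S*G ⇒ S*G*G   [S -> S * G]
S*G*G ⇒ G*G*G   [S -> G]
G*G*G ⇒ K*G*G   [G -> K]
K*G*G ⇒ i*G*G   [K -> i]
i*G*G ⇒ i*G+K*G   [G -> G + K]
i*G+K*G ⇒ i*G+K+K*G   [G -> G + K]
i*G+K+K*G ⇒ i*K+K+K*G   [G -> K]
i*K+K+K*G ⇒ i*i+K+K*G   [K -> i]
i*i+K+K*G ⇒ i*i+i+K*G   [K -> i]
i*i+i+K*G ⇒ i*i+i+i*G   [K -> i]
i*i+i+i*G ⇒ i*i+i+i*K   [G -> K]
i*i+i+i*K ⇒ i*i+i+i*i   [K -> i]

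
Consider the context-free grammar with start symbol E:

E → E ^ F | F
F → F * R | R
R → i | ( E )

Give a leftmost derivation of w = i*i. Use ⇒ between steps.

E⇒F⇒F*R⇒R*R⇒i*R⇒i*i

E ⇒ F   [E → F]
F ⇒ F*R   [F → F * R]
F*R ⇒ R*R   [F → R]
R*R ⇒ i*R   [R → i]
i*R ⇒ i*i   [R → i]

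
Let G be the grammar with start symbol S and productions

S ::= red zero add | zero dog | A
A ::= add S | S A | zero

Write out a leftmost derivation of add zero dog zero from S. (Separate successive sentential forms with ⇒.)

S ⇒ A   [S ::= A]
A ⇒ add S   [A ::= add S]
add S ⇒ add A   [S ::= A]
add A ⇒ add S A   [A ::= S A]
add S A ⇒ add zero dog A   [S ::= zero dog]
add zero dog A ⇒ add zero dog zero   [A ::= zero]

S ⇒ A ⇒ add S ⇒ add A ⇒ add S A ⇒ add zero dog A ⇒ add zero dog zero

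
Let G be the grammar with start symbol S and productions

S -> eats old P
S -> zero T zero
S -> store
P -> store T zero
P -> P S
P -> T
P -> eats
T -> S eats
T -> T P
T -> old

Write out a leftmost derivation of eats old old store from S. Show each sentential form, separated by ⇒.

S ⇒ eats old P ⇒ eats old P S ⇒ eats old T S ⇒ eats old old S ⇒ eats old old store

S ⇒ eats old P   [S -> eats old P]
eats old P ⇒ eats old P S   [P -> P S]
eats old P S ⇒ eats old T S   [P -> T]
eats old T S ⇒ eats old old S   [T -> old]
eats old old S ⇒ eats old old store   [S -> store]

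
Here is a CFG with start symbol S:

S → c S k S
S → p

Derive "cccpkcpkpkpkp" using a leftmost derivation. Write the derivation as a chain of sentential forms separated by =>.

S=>cSkS=>ccSkSkS=>cccSkSkSkS=>cccpkSkSkS=>cccpkcSkSkSkS=>cccpkcpkSkSkS=>cccpkcpkpkSkS=>cccpkcpkpkpkS=>cccpkcpkpkpkp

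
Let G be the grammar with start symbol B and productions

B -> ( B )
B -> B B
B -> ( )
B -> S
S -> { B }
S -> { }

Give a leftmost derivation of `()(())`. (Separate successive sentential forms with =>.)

B => BB   [B -> B B]
BB => ()B   [B -> ( )]
()B => ()(B)   [B -> ( B )]
()(B) => ()(())   [B -> ( )]

B => BB => ()B => ()(B) => ()(())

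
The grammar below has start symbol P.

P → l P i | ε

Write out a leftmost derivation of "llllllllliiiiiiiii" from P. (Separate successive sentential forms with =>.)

P => lPi   [P → l P i]
lPi => llPii   [P → l P i]
llPii => lllPiii   [P → l P i]
lllPiii => llllPiiii   [P → l P i]
llllPiiii => lllllPiiiii   [P → l P i]
lllllPiiiii => llllllPiiiiii   [P → l P i]
llllllPiiiiii => lllllllPiiiiiii   [P → l P i]
lllllllPiiiiiii => llllllllPiiiiiiii   [P → l P i]
llllllllPiiiiiiii => lllllllllPiiiiiiiii   [P → l P i]
lllllllllPiiiiiiiii => llllllllliiiiiiiii   [P → ε]

P=>lPi=>llPii=>lllPiii=>llllPiiii=>lllllPiiiii=>llllllPiiiiii=>lllllllPiiiiiii=>llllllllPiiiiiiii=>lllllllllPiiiiiiiii=>llllllllliiiiiiiii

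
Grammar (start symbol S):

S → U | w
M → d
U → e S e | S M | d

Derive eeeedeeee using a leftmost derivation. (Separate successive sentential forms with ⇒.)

S ⇒ U   [S → U]
U ⇒ eSe   [U → e S e]
eSe ⇒ eUe   [S → U]
eUe ⇒ eeSee   [U → e S e]
eeSee ⇒ eeUee   [S → U]
eeUee ⇒ eeeSeee   [U → e S e]
eeeSeee ⇒ eeeUeee   [S → U]
eeeUeee ⇒ eeeeSeeee   [U → e S e]
eeeeSeeee ⇒ eeeeUeeee   [S → U]
eeeeUeeee ⇒ eeeedeeee   [U → d]

S ⇒ U ⇒ eSe ⇒ eUe ⇒ eeSee ⇒ eeUee ⇒ eeeSeee ⇒ eeeUeee ⇒ eeeeSeeee ⇒ eeeeUeeee ⇒ eeeedeeee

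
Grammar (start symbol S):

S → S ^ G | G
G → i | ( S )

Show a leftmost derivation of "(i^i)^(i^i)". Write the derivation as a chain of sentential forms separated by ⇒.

S ⇒ S^G   [S → S ^ G]
S^G ⇒ G^G   [S → G]
G^G ⇒ (S)^G   [G → ( S )]
(S)^G ⇒ (S^G)^G   [S → S ^ G]
(S^G)^G ⇒ (G^G)^G   [S → G]
(G^G)^G ⇒ (i^G)^G   [G → i]
(i^G)^G ⇒ (i^i)^G   [G → i]
(i^i)^G ⇒ (i^i)^(S)   [G → ( S )]
(i^i)^(S) ⇒ (i^i)^(S^G)   [S → S ^ G]
(i^i)^(S^G) ⇒ (i^i)^(G^G)   [S → G]
(i^i)^(G^G) ⇒ (i^i)^(i^G)   [G → i]
(i^i)^(i^G) ⇒ (i^i)^(i^i)   [G → i]

S ⇒ S^G ⇒ G^G ⇒ (S)^G ⇒ (S^G)^G ⇒ (G^G)^G ⇒ (i^G)^G ⇒ (i^i)^G ⇒ (i^i)^(S) ⇒ (i^i)^(S^G) ⇒ (i^i)^(G^G) ⇒ (i^i)^(i^G) ⇒ (i^i)^(i^i)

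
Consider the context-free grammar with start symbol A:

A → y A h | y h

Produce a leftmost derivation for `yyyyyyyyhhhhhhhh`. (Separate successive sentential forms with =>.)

A => yAh => yyAhh => yyyAhhh => yyyyAhhhh => yyyyyAhhhhh => yyyyyyAhhhhhh => yyyyyyyAhhhhhhh => yyyyyyyyhhhhhhhh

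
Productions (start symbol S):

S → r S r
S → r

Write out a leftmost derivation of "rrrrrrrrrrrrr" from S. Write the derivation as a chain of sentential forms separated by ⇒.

S ⇒ rSr ⇒ rrSrr ⇒ rrrSrrr ⇒ rrrrSrrrr ⇒ rrrrrSrrrrr ⇒ rrrrrrSrrrrrr ⇒ rrrrrrrrrrrrr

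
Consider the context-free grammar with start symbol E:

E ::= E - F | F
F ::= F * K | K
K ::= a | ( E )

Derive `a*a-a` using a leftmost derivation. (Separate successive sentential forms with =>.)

E => E-F   [E ::= E - F]
E-F => F-F   [E ::= F]
F-F => F*K-F   [F ::= F * K]
F*K-F => K*K-F   [F ::= K]
K*K-F => a*K-F   [K ::= a]
a*K-F => a*a-F   [K ::= a]
a*a-F => a*a-K   [F ::= K]
a*a-K => a*a-a   [K ::= a]

E => E-F => F-F => F*K-F => K*K-F => a*K-F => a*a-F => a*a-K => a*a-a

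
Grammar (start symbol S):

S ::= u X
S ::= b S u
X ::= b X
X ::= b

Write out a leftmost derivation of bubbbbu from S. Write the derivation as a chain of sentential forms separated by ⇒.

S ⇒ bSu ⇒ buXu ⇒ bubXu ⇒ bubbXu ⇒ bubbbXu ⇒ bubbbbu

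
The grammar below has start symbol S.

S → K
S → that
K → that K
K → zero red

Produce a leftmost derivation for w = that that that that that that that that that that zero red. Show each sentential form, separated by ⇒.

S ⇒ K   [S → K]
K ⇒ that K   [K → that K]
that K ⇒ that that K   [K → that K]
that that K ⇒ that that that K   [K → that K]
that that that K ⇒ that that that that K   [K → that K]
that that that that K ⇒ that that that that that K   [K → that K]
that that that that that K ⇒ that that that that that that K   [K → that K]
that that that that that that K ⇒ that that that that that that that K   [K → that K]
that that that that that that that K ⇒ that that that that that that that that K   [K → that K]
that that that that that that that that K ⇒ that that that that that that that that that K   [K → that K]
that that that that that that that that that K ⇒ that that that that that that that that that that K   [K → that K]
that that that that that that that that that that K ⇒ that that that that that that that that that that zero red   [K → zero red]

S ⇒ K ⇒ that K ⇒ that that K ⇒ that that that K ⇒ that that that that K ⇒ that that that that that K ⇒ that that that that that that K ⇒ that that that that that that that K ⇒ that that that that that that that that K ⇒ that that that that that that that that that K ⇒ that that that that that that that that that that K ⇒ that that that that that that that that that that zero red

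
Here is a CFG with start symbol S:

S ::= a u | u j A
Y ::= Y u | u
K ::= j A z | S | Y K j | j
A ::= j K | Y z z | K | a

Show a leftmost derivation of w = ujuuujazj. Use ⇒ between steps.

S ⇒ ujA   [S ::= u j A]
ujA ⇒ ujK   [A ::= K]
ujK ⇒ ujYKj   [K ::= Y K j]
ujYKj ⇒ ujYuKj   [Y ::= Y u]
ujYuKj ⇒ ujYuuKj   [Y ::= Y u]
ujYuuKj ⇒ ujuuuKj   [Y ::= u]
ujuuuKj ⇒ ujuuujAzj   [K ::= j A z]
ujuuujAzj ⇒ ujuuujazj   [A ::= a]

S⇒ujA⇒ujK⇒ujYKj⇒ujYuKj⇒ujYuuKj⇒ujuuuKj⇒ujuuujAzj⇒ujuuujazj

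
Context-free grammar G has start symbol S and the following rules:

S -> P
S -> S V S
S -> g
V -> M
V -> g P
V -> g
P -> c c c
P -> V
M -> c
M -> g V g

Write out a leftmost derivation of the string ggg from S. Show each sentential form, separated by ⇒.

S ⇒ SVS ⇒ PVS ⇒ VVS ⇒ gVS ⇒ ggS ⇒ ggg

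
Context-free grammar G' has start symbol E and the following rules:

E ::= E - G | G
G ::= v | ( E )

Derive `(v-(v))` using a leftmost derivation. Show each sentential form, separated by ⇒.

E ⇒ G ⇒ (E) ⇒ (E-G) ⇒ (G-G) ⇒ (v-G) ⇒ (v-(E)) ⇒ (v-(G)) ⇒ (v-(v))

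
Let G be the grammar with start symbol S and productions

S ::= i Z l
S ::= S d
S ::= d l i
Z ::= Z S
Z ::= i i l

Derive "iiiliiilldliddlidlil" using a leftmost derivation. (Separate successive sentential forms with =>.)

S => iZl => iZSl => iZSSl => iZSSSl => iZSSSSl => iiilSSSSl => iiiliZlSSSl => iiiliiillSSSl => iiiliiillSdSSl => iiiliiilldlidSSl => iiiliiilldliddliSl => iiiliiilldliddlidlil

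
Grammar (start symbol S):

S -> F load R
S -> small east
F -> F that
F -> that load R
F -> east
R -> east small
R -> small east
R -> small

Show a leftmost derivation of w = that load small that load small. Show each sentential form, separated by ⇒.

S ⇒ F load R   [S -> F load R]
F load R ⇒ F that load R   [F -> F that]
F that load R ⇒ that load R that load R   [F -> that load R]
that load R that load R ⇒ that load small that load R   [R -> small]
that load small that load R ⇒ that load small that load small   [R -> small]

S ⇒ F load R ⇒ F that load R ⇒ that load R that load R ⇒ that load small that load R ⇒ that load small that load small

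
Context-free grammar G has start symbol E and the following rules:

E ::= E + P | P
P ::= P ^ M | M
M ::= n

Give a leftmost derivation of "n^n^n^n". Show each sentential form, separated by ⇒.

E ⇒ P   [E ::= P]
P ⇒ P^M   [P ::= P ^ M]
P^M ⇒ P^M^M   [P ::= P ^ M]
P^M^M ⇒ P^M^M^M   [P ::= P ^ M]
P^M^M^M ⇒ M^M^M^M   [P ::= M]
M^M^M^M ⇒ n^M^M^M   [M ::= n]
n^M^M^M ⇒ n^n^M^M   [M ::= n]
n^n^M^M ⇒ n^n^n^M   [M ::= n]
n^n^n^M ⇒ n^n^n^n   [M ::= n]

E ⇒ P ⇒ P^M ⇒ P^M^M ⇒ P^M^M^M ⇒ M^M^M^M ⇒ n^M^M^M ⇒ n^n^M^M ⇒ n^n^n^M ⇒ n^n^n^n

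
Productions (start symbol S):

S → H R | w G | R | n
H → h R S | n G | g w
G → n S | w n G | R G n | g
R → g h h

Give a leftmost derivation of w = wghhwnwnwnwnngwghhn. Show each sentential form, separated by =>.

S => wG   [S → w G]
wG => wRGn   [G → R G n]
wRGn => wghhGn   [R → g h h]
wghhGn => wghhwnGn   [G → w n G]
wghhwnGn => wghhwnwnGn   [G → w n G]
wghhwnwnGn => wghhwnwnwnGn   [G → w n G]
wghhwnwnwnGn => wghhwnwnwnwnGn   [G → w n G]
wghhwnwnwnwnGn => wghhwnwnwnwnnSn   [G → n S]
wghhwnwnwnwnnSn => wghhwnwnwnwnnHRn   [S → H R]
wghhwnwnwnwnnHRn => wghhwnwnwnwnngwRn   [H → g w]
wghhwnwnwnwnngwRn => wghhwnwnwnwnngwghhn   [R → g h h]

S => wG => wRGn => wghhGn => wghhwnGn => wghhwnwnGn => wghhwnwnwnGn => wghhwnwnwnwnGn => wghhwnwnwnwnnSn => wghhwnwnwnwnnHRn => wghhwnwnwnwnngwRn => wghhwnwnwnwnngwghhn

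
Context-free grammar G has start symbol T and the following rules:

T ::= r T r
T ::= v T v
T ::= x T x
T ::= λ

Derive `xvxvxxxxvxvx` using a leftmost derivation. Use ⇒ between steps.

T ⇒ xTx   [T ::= x T x]
xTx ⇒ xvTvx   [T ::= v T v]
xvTvx ⇒ xvxTxvx   [T ::= x T x]
xvxTxvx ⇒ xvxvTvxvx   [T ::= v T v]
xvxvTvxvx ⇒ xvxvxTxvxvx   [T ::= x T x]
xvxvxTxvxvx ⇒ xvxvxxTxxvxvx   [T ::= x T x]
xvxvxxTxxvxvx ⇒ xvxvxxxxvxvx   [T ::= λ]

T⇒xTx⇒xvTvx⇒xvxTxvx⇒xvxvTvxvx⇒xvxvxTxvxvx⇒xvxvxxTxxvxvx⇒xvxvxxxxvxvx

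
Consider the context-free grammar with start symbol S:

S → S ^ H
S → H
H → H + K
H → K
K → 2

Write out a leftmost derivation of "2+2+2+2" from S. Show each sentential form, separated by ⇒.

S⇒H⇒H+K⇒H+K+K⇒H+K+K+K⇒K+K+K+K⇒2+K+K+K⇒2+2+K+K⇒2+2+2+K⇒2+2+2+2

S ⇒ H   [S → H]
H ⇒ H+K   [H → H + K]
H+K ⇒ H+K+K   [H → H + K]
H+K+K ⇒ H+K+K+K   [H → H + K]
H+K+K+K ⇒ K+K+K+K   [H → K]
K+K+K+K ⇒ 2+K+K+K   [K → 2]
2+K+K+K ⇒ 2+2+K+K   [K → 2]
2+2+K+K ⇒ 2+2+2+K   [K → 2]
2+2+2+K ⇒ 2+2+2+2   [K → 2]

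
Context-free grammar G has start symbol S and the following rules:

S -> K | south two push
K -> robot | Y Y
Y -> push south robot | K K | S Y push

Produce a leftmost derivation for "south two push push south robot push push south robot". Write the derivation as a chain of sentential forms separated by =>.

S => K   [S -> K]
K => Y Y   [K -> Y Y]
Y Y => S Y push Y   [Y -> S Y push]
S Y push Y => south two push Y push Y   [S -> south two push]
south two push Y push Y => south two push push south robot push Y   [Y -> push south robot]
south two push push south robot push Y => south two push push south robot push push south robot   [Y -> push south robot]

S => K => Y Y => S Y push Y => south two push Y push Y => south two push push south robot push Y => south two push push south robot push push south robot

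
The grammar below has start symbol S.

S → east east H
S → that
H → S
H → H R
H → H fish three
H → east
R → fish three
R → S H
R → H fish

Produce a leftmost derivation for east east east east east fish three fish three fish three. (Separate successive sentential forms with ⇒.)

S ⇒ east east H ⇒ east east H R ⇒ east east H R R ⇒ east east S R R ⇒ east east east east H R R ⇒ east east east east H fish three R R ⇒ east east east east east fish three R R ⇒ east east east east east fish three fish three R ⇒ east east east east east fish three fish three fish three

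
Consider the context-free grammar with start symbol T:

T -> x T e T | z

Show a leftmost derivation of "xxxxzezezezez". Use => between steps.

T => xTeT => xxTeTeT => xxxTeTeTeT => xxxxTeTeTeTeT => xxxxzeTeTeTeT => xxxxzezeTeTeT => xxxxzezezeTeT => xxxxzezezezeT => xxxxzezezezez

T => xTeT   [T -> x T e T]
xTeT => xxTeTeT   [T -> x T e T]
xxTeTeT => xxxTeTeTeT   [T -> x T e T]
xxxTeTeTeT => xxxxTeTeTeTeT   [T -> x T e T]
xxxxTeTeTeTeT => xxxxzeTeTeTeT   [T -> z]
xxxxzeTeTeTeT => xxxxzezeTeTeT   [T -> z]
xxxxzezeTeTeT => xxxxzezezeTeT   [T -> z]
xxxxzezezeTeT => xxxxzezezezeT   [T -> z]
xxxxzezezezeT => xxxxzezezezez   [T -> z]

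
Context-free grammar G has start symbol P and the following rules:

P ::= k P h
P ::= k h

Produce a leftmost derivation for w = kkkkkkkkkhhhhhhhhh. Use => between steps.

P => kPh => kkPhh => kkkPhhh => kkkkPhhhh => kkkkkPhhhhh => kkkkkkPhhhhhh => kkkkkkkPhhhhhhh => kkkkkkkkPhhhhhhhh => kkkkkkkkkhhhhhhhhh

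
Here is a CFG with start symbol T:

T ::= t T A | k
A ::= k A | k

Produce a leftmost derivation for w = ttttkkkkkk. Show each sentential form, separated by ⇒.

T ⇒ tTA   [T ::= t T A]
tTA ⇒ ttTAA   [T ::= t T A]
ttTAA ⇒ tttTAAA   [T ::= t T A]
tttTAAA ⇒ ttttTAAAA   [T ::= t T A]
ttttTAAAA ⇒ ttttkAAAA   [T ::= k]
ttttkAAAA ⇒ ttttkkAAAA   [A ::= k A]
ttttkkAAAA ⇒ ttttkkkAAA   [A ::= k]
ttttkkkAAA ⇒ ttttkkkkAA   [A ::= k]
ttttkkkkAA ⇒ ttttkkkkkA   [A ::= k]
ttttkkkkkA ⇒ ttttkkkkkk   [A ::= k]

T⇒tTA⇒ttTAA⇒tttTAAA⇒ttttTAAAA⇒ttttkAAAA⇒ttttkkAAAA⇒ttttkkkAAA⇒ttttkkkkAA⇒ttttkkkkkA⇒ttttkkkkkk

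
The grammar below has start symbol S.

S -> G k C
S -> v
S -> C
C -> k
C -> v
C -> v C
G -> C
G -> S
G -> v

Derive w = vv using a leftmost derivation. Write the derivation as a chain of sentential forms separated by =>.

S => C => vC => vv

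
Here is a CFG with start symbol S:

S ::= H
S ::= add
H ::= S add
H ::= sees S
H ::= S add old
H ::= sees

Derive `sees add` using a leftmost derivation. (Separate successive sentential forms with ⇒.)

S ⇒ H ⇒ sees S ⇒ sees add

S ⇒ H   [S ::= H]
H ⇒ sees S   [H ::= sees S]
sees S ⇒ sees add   [S ::= add]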